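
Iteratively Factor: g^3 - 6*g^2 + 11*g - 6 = (g - 3)*(g^2 - 3*g + 2) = (g - 3)*(g - 2)*(g - 1)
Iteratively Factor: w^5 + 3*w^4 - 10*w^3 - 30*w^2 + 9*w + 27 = (w + 3)*(w^4 - 10*w^2 + 9) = (w - 1)*(w + 3)*(w^3 + w^2 - 9*w - 9) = (w - 1)*(w + 1)*(w + 3)*(w^2 - 9) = (w - 3)*(w - 1)*(w + 1)*(w + 3)*(w + 3)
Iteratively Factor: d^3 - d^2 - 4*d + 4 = (d - 2)*(d^2 + d - 2) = (d - 2)*(d - 1)*(d + 2)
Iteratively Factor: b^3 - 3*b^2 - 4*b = (b)*(b^2 - 3*b - 4) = b*(b + 1)*(b - 4)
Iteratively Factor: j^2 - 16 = (j + 4)*(j - 4)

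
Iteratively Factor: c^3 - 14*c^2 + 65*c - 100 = (c - 4)*(c^2 - 10*c + 25) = (c - 5)*(c - 4)*(c - 5)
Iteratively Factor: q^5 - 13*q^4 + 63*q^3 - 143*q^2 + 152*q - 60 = (q - 2)*(q^4 - 11*q^3 + 41*q^2 - 61*q + 30) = (q - 5)*(q - 2)*(q^3 - 6*q^2 + 11*q - 6) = (q - 5)*(q - 2)*(q - 1)*(q^2 - 5*q + 6) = (q - 5)*(q - 2)^2*(q - 1)*(q - 3)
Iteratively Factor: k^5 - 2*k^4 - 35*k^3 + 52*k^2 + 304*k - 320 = (k - 4)*(k^4 + 2*k^3 - 27*k^2 - 56*k + 80) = (k - 4)*(k + 4)*(k^3 - 2*k^2 - 19*k + 20) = (k - 4)*(k - 1)*(k + 4)*(k^2 - k - 20) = (k - 5)*(k - 4)*(k - 1)*(k + 4)*(k + 4)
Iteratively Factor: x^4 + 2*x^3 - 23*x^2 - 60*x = (x)*(x^3 + 2*x^2 - 23*x - 60) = x*(x + 4)*(x^2 - 2*x - 15) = x*(x - 5)*(x + 4)*(x + 3)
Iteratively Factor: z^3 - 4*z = (z)*(z^2 - 4) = z*(z + 2)*(z - 2)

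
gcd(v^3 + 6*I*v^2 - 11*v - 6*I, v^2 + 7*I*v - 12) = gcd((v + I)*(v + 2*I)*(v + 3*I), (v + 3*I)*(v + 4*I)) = v + 3*I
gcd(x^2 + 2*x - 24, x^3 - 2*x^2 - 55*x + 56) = 1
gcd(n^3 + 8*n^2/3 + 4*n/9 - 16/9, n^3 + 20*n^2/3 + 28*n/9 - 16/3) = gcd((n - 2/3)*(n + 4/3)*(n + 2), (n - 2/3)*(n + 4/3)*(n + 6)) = n^2 + 2*n/3 - 8/9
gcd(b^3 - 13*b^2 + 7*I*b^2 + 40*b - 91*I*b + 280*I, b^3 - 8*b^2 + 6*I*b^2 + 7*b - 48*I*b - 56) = b^2 + b*(-8 + 7*I) - 56*I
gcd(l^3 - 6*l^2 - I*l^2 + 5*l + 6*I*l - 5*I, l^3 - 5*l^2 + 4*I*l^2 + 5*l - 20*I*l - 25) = l^2 + l*(-5 - I) + 5*I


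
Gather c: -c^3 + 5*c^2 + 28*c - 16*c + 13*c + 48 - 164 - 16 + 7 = -c^3 + 5*c^2 + 25*c - 125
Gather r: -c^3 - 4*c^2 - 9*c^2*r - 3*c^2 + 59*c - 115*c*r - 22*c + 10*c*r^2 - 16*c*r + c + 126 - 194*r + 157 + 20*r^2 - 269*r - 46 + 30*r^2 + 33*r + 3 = -c^3 - 7*c^2 + 38*c + r^2*(10*c + 50) + r*(-9*c^2 - 131*c - 430) + 240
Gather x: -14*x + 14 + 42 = 56 - 14*x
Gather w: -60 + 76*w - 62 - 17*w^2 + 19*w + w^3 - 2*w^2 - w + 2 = w^3 - 19*w^2 + 94*w - 120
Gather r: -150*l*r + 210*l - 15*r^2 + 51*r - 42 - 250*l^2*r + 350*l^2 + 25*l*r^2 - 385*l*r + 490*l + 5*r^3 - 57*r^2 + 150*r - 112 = 350*l^2 + 700*l + 5*r^3 + r^2*(25*l - 72) + r*(-250*l^2 - 535*l + 201) - 154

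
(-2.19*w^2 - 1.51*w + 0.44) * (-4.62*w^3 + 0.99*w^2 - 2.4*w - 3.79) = 10.1178*w^5 + 4.8081*w^4 + 1.7283*w^3 + 12.3597*w^2 + 4.6669*w - 1.6676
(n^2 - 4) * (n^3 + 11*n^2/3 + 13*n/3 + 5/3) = n^5 + 11*n^4/3 + n^3/3 - 13*n^2 - 52*n/3 - 20/3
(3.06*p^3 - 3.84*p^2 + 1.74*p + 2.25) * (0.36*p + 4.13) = 1.1016*p^4 + 11.2554*p^3 - 15.2328*p^2 + 7.9962*p + 9.2925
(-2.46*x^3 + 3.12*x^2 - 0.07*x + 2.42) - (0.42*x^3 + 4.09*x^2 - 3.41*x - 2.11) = -2.88*x^3 - 0.97*x^2 + 3.34*x + 4.53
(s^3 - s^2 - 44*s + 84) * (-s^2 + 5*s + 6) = -s^5 + 6*s^4 + 45*s^3 - 310*s^2 + 156*s + 504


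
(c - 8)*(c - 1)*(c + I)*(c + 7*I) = c^4 - 9*c^3 + 8*I*c^3 + c^2 - 72*I*c^2 + 63*c + 64*I*c - 56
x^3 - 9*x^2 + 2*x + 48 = (x - 8)*(x - 3)*(x + 2)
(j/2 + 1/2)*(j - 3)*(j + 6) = j^3/2 + 2*j^2 - 15*j/2 - 9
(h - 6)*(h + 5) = h^2 - h - 30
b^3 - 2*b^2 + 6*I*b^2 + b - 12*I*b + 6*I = (b - 1)^2*(b + 6*I)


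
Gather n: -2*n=-2*n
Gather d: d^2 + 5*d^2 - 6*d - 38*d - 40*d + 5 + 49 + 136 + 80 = 6*d^2 - 84*d + 270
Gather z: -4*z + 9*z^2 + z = 9*z^2 - 3*z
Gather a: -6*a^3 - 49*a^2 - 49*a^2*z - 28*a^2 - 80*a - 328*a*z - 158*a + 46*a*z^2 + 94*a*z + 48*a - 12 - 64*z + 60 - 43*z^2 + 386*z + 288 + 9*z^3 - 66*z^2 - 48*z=-6*a^3 + a^2*(-49*z - 77) + a*(46*z^2 - 234*z - 190) + 9*z^3 - 109*z^2 + 274*z + 336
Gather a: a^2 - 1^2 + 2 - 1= a^2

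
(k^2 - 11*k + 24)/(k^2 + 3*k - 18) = (k - 8)/(k + 6)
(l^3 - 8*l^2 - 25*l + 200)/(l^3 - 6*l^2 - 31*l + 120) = (l - 5)/(l - 3)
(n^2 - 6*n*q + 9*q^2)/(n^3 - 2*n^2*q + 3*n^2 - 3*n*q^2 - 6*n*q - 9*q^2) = (n - 3*q)/(n^2 + n*q + 3*n + 3*q)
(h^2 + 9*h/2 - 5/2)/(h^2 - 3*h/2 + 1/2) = (h + 5)/(h - 1)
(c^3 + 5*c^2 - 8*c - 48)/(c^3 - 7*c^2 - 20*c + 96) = (c + 4)/(c - 8)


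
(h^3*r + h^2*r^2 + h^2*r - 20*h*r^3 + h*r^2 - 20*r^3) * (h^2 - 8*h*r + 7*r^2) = h^5*r - 7*h^4*r^2 + h^4*r - 21*h^3*r^3 - 7*h^3*r^2 + 167*h^2*r^4 - 21*h^2*r^3 - 140*h*r^5 + 167*h*r^4 - 140*r^5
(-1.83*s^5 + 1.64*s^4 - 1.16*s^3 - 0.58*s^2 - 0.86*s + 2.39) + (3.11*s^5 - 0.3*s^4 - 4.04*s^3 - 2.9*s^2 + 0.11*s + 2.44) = 1.28*s^5 + 1.34*s^4 - 5.2*s^3 - 3.48*s^2 - 0.75*s + 4.83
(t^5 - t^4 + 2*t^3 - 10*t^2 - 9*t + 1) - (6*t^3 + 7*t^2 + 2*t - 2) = t^5 - t^4 - 4*t^3 - 17*t^2 - 11*t + 3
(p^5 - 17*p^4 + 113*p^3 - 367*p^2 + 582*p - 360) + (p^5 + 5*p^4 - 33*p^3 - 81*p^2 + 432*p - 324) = 2*p^5 - 12*p^4 + 80*p^3 - 448*p^2 + 1014*p - 684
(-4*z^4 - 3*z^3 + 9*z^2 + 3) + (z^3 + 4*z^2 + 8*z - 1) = -4*z^4 - 2*z^3 + 13*z^2 + 8*z + 2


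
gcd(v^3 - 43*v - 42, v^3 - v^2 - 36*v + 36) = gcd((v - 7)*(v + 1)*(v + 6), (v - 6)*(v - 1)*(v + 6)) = v + 6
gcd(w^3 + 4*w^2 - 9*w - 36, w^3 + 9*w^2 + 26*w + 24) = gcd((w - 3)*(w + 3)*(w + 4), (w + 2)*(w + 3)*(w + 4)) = w^2 + 7*w + 12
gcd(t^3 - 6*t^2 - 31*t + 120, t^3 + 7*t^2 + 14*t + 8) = 1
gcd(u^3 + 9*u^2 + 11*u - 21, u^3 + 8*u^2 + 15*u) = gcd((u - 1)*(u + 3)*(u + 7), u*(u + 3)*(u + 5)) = u + 3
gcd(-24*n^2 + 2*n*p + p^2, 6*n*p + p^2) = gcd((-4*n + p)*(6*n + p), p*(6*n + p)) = 6*n + p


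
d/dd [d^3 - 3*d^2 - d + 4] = 3*d^2 - 6*d - 1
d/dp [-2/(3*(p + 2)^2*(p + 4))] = 2*(3*p + 10)/(3*(p + 2)^3*(p + 4)^2)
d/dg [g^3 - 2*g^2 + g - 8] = 3*g^2 - 4*g + 1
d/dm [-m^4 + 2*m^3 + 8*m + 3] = -4*m^3 + 6*m^2 + 8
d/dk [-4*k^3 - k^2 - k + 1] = -12*k^2 - 2*k - 1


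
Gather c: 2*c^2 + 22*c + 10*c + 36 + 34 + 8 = 2*c^2 + 32*c + 78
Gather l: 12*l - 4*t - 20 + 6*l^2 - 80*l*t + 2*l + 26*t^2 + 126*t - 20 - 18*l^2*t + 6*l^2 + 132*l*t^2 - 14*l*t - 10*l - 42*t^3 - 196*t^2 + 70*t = l^2*(12 - 18*t) + l*(132*t^2 - 94*t + 4) - 42*t^3 - 170*t^2 + 192*t - 40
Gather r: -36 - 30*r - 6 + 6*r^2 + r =6*r^2 - 29*r - 42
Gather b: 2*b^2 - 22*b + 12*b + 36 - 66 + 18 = 2*b^2 - 10*b - 12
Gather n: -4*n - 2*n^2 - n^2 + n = -3*n^2 - 3*n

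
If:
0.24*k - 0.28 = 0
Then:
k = 1.17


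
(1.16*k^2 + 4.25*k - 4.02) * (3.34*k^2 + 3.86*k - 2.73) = 3.8744*k^4 + 18.6726*k^3 - 0.188599999999997*k^2 - 27.1197*k + 10.9746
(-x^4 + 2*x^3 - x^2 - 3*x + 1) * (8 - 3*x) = 3*x^5 - 14*x^4 + 19*x^3 + x^2 - 27*x + 8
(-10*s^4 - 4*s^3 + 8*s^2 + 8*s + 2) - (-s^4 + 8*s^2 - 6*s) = -9*s^4 - 4*s^3 + 14*s + 2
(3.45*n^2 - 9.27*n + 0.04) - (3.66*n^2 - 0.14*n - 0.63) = -0.21*n^2 - 9.13*n + 0.67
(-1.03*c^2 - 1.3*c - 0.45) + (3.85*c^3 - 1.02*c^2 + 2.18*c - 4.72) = 3.85*c^3 - 2.05*c^2 + 0.88*c - 5.17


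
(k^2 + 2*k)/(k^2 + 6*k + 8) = k/(k + 4)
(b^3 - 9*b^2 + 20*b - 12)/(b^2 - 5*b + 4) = (b^2 - 8*b + 12)/(b - 4)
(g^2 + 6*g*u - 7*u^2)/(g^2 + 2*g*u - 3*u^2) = (g + 7*u)/(g + 3*u)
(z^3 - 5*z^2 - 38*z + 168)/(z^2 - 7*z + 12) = (z^2 - z - 42)/(z - 3)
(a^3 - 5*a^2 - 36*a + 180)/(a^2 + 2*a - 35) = (a^2 - 36)/(a + 7)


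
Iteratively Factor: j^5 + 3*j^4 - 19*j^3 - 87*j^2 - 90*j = (j + 3)*(j^4 - 19*j^2 - 30*j) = (j - 5)*(j + 3)*(j^3 + 5*j^2 + 6*j) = j*(j - 5)*(j + 3)*(j^2 + 5*j + 6) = j*(j - 5)*(j + 2)*(j + 3)*(j + 3)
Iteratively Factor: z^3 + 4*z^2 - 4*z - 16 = (z + 2)*(z^2 + 2*z - 8) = (z + 2)*(z + 4)*(z - 2)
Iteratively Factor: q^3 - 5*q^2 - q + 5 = (q + 1)*(q^2 - 6*q + 5) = (q - 1)*(q + 1)*(q - 5)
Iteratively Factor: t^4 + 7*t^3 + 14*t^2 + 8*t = (t + 1)*(t^3 + 6*t^2 + 8*t) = (t + 1)*(t + 4)*(t^2 + 2*t) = (t + 1)*(t + 2)*(t + 4)*(t)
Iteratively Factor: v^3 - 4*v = (v + 2)*(v^2 - 2*v) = v*(v + 2)*(v - 2)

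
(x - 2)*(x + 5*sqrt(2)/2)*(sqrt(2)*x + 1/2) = sqrt(2)*x^3 - 2*sqrt(2)*x^2 + 11*x^2/2 - 11*x + 5*sqrt(2)*x/4 - 5*sqrt(2)/2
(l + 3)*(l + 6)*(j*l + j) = j*l^3 + 10*j*l^2 + 27*j*l + 18*j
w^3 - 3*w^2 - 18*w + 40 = (w - 5)*(w - 2)*(w + 4)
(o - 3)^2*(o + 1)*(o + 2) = o^4 - 3*o^3 - 7*o^2 + 15*o + 18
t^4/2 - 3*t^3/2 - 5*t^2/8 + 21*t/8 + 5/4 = (t/2 + 1/2)*(t - 5/2)*(t - 2)*(t + 1/2)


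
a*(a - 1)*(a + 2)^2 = a^4 + 3*a^3 - 4*a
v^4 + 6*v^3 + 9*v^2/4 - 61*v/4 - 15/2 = (v - 3/2)*(v + 1/2)*(v + 2)*(v + 5)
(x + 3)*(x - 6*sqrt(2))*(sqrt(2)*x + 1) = sqrt(2)*x^3 - 11*x^2 + 3*sqrt(2)*x^2 - 33*x - 6*sqrt(2)*x - 18*sqrt(2)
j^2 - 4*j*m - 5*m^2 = (j - 5*m)*(j + m)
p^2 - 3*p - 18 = (p - 6)*(p + 3)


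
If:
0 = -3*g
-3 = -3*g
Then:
No Solution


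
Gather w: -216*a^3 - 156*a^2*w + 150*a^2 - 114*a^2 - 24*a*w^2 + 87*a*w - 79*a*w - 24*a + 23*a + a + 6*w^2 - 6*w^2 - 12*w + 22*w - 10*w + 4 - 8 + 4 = -216*a^3 + 36*a^2 - 24*a*w^2 + w*(-156*a^2 + 8*a)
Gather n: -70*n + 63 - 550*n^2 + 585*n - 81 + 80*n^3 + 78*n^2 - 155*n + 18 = 80*n^3 - 472*n^2 + 360*n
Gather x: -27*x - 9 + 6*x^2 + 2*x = 6*x^2 - 25*x - 9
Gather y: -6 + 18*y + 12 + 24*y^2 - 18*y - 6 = 24*y^2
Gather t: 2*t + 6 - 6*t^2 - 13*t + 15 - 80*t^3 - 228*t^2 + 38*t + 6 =-80*t^3 - 234*t^2 + 27*t + 27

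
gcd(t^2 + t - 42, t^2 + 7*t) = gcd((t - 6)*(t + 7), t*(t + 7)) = t + 7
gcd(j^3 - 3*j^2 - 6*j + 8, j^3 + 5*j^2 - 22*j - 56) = j^2 - 2*j - 8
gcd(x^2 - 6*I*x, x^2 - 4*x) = x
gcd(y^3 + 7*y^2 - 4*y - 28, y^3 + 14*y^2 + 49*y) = y + 7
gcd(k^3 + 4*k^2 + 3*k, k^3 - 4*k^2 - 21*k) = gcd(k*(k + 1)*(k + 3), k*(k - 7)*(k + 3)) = k^2 + 3*k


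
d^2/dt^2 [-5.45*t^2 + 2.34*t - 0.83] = -10.9000000000000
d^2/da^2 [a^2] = 2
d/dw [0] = 0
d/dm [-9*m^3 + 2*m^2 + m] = -27*m^2 + 4*m + 1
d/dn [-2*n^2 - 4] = -4*n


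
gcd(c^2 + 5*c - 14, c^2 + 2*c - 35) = c + 7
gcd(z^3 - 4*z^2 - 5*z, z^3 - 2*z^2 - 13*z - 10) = z^2 - 4*z - 5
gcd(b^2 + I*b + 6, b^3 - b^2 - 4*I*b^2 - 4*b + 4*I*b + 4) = b - 2*I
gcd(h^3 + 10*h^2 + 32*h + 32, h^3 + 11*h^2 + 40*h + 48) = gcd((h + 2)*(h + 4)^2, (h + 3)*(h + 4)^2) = h^2 + 8*h + 16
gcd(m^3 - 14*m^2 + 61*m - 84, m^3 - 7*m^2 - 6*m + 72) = m - 4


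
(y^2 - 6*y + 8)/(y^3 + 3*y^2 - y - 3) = (y^2 - 6*y + 8)/(y^3 + 3*y^2 - y - 3)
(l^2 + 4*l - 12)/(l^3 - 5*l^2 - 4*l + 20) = (l + 6)/(l^2 - 3*l - 10)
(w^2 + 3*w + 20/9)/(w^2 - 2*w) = (w^2 + 3*w + 20/9)/(w*(w - 2))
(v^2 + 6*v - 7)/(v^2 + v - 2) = (v + 7)/(v + 2)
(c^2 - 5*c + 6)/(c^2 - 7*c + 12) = (c - 2)/(c - 4)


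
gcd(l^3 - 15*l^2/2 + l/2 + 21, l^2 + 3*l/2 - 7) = l - 2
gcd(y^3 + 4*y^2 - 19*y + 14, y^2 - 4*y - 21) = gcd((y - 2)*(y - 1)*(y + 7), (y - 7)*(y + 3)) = 1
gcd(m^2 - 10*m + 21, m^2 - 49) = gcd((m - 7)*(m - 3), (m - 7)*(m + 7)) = m - 7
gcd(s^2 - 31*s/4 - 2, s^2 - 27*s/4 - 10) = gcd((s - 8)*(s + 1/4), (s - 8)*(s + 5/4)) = s - 8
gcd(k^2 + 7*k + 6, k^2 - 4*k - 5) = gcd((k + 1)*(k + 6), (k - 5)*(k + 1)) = k + 1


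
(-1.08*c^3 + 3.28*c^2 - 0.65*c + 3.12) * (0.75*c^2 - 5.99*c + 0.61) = -0.81*c^5 + 8.9292*c^4 - 20.7935*c^3 + 8.2343*c^2 - 19.0853*c + 1.9032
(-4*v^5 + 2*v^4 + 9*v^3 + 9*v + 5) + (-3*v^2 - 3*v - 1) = -4*v^5 + 2*v^4 + 9*v^3 - 3*v^2 + 6*v + 4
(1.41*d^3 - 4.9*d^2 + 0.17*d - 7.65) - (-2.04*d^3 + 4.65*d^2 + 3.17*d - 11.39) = 3.45*d^3 - 9.55*d^2 - 3.0*d + 3.74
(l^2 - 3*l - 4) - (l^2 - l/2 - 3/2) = -5*l/2 - 5/2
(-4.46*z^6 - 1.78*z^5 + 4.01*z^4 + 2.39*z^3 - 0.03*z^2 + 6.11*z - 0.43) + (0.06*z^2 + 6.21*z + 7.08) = -4.46*z^6 - 1.78*z^5 + 4.01*z^4 + 2.39*z^3 + 0.03*z^2 + 12.32*z + 6.65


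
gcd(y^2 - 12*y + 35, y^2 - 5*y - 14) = y - 7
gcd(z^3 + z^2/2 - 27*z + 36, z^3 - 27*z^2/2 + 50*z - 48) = z^2 - 11*z/2 + 6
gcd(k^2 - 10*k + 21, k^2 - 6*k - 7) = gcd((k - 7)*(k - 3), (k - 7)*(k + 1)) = k - 7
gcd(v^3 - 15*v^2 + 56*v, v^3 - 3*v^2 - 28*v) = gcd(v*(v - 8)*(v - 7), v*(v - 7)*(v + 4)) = v^2 - 7*v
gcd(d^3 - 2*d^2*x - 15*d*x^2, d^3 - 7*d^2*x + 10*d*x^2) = -d^2 + 5*d*x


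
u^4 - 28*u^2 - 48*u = u*(u - 6)*(u + 2)*(u + 4)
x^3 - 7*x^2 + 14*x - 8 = (x - 4)*(x - 2)*(x - 1)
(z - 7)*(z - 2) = z^2 - 9*z + 14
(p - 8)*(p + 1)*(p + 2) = p^3 - 5*p^2 - 22*p - 16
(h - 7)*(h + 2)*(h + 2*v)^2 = h^4 + 4*h^3*v - 5*h^3 + 4*h^2*v^2 - 20*h^2*v - 14*h^2 - 20*h*v^2 - 56*h*v - 56*v^2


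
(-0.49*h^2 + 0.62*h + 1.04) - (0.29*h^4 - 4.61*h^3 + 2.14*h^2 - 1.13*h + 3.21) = -0.29*h^4 + 4.61*h^3 - 2.63*h^2 + 1.75*h - 2.17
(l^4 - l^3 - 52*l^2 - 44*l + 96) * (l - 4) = l^5 - 5*l^4 - 48*l^3 + 164*l^2 + 272*l - 384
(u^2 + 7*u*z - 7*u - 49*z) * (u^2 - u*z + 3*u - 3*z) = u^4 + 6*u^3*z - 4*u^3 - 7*u^2*z^2 - 24*u^2*z - 21*u^2 + 28*u*z^2 - 126*u*z + 147*z^2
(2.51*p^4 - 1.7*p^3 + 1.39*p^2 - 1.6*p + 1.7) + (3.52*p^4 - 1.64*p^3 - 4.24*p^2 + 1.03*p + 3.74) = 6.03*p^4 - 3.34*p^3 - 2.85*p^2 - 0.57*p + 5.44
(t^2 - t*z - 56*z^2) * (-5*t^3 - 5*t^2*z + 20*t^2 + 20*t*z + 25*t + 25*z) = -5*t^5 + 20*t^4 + 285*t^3*z^2 + 25*t^3 + 280*t^2*z^3 - 1140*t^2*z^2 - 1120*t*z^3 - 1425*t*z^2 - 1400*z^3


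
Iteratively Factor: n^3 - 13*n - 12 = (n + 1)*(n^2 - n - 12) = (n - 4)*(n + 1)*(n + 3)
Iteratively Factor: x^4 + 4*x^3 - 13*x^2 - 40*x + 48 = (x - 1)*(x^3 + 5*x^2 - 8*x - 48) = (x - 1)*(x + 4)*(x^2 + x - 12) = (x - 3)*(x - 1)*(x + 4)*(x + 4)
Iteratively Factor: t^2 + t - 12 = (t + 4)*(t - 3)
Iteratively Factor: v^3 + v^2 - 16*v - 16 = (v + 4)*(v^2 - 3*v - 4) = (v + 1)*(v + 4)*(v - 4)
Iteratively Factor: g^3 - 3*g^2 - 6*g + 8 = (g - 1)*(g^2 - 2*g - 8) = (g - 4)*(g - 1)*(g + 2)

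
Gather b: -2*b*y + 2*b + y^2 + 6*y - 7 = b*(2 - 2*y) + y^2 + 6*y - 7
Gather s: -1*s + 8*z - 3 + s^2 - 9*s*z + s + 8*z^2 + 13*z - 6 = s^2 - 9*s*z + 8*z^2 + 21*z - 9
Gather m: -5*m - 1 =-5*m - 1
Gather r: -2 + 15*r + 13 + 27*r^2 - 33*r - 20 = 27*r^2 - 18*r - 9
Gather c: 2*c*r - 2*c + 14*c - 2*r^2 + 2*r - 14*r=c*(2*r + 12) - 2*r^2 - 12*r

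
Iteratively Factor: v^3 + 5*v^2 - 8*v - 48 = (v + 4)*(v^2 + v - 12) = (v + 4)^2*(v - 3)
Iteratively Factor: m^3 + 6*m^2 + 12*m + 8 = (m + 2)*(m^2 + 4*m + 4) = (m + 2)^2*(m + 2)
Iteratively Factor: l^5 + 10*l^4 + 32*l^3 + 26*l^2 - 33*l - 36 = (l + 1)*(l^4 + 9*l^3 + 23*l^2 + 3*l - 36) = (l + 1)*(l + 4)*(l^3 + 5*l^2 + 3*l - 9) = (l + 1)*(l + 3)*(l + 4)*(l^2 + 2*l - 3) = (l + 1)*(l + 3)^2*(l + 4)*(l - 1)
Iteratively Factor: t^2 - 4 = (t + 2)*(t - 2)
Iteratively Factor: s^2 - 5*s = (s - 5)*(s)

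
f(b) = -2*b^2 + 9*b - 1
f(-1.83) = -24.17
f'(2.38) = -0.52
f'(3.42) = -4.68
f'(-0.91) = 12.64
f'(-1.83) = 16.32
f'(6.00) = -15.00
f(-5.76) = -119.20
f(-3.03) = -46.63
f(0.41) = 2.35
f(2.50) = 9.00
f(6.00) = -19.00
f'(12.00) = -39.00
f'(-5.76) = 32.04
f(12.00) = -181.00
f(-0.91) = -10.85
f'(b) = 9 - 4*b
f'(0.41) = 7.36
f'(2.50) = -1.00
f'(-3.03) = 21.12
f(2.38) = 9.09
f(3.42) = 6.39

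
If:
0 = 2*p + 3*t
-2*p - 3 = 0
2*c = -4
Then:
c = -2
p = -3/2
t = 1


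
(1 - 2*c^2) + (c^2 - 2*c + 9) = -c^2 - 2*c + 10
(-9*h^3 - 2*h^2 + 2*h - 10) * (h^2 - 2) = -9*h^5 - 2*h^4 + 20*h^3 - 6*h^2 - 4*h + 20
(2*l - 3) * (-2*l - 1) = -4*l^2 + 4*l + 3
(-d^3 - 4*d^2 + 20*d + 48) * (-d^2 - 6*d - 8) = d^5 + 10*d^4 + 12*d^3 - 136*d^2 - 448*d - 384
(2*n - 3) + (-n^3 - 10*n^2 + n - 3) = -n^3 - 10*n^2 + 3*n - 6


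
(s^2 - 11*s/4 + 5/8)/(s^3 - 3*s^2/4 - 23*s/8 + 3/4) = (2*s - 5)/(2*s^2 - s - 6)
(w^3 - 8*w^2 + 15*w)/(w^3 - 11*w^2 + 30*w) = (w - 3)/(w - 6)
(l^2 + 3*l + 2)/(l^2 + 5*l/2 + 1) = 2*(l + 1)/(2*l + 1)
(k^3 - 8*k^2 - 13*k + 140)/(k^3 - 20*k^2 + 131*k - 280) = (k + 4)/(k - 8)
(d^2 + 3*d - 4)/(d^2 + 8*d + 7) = (d^2 + 3*d - 4)/(d^2 + 8*d + 7)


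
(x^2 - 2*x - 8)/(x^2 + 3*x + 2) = (x - 4)/(x + 1)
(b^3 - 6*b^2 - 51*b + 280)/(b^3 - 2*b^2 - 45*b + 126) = (b^2 - 13*b + 40)/(b^2 - 9*b + 18)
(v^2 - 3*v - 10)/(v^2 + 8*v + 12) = (v - 5)/(v + 6)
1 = 1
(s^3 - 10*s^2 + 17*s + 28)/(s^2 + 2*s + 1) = (s^2 - 11*s + 28)/(s + 1)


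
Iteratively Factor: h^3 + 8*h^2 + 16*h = (h + 4)*(h^2 + 4*h) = h*(h + 4)*(h + 4)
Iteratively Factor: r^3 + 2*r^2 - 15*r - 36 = (r + 3)*(r^2 - r - 12) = (r - 4)*(r + 3)*(r + 3)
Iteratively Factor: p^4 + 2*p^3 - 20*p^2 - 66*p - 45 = (p + 1)*(p^3 + p^2 - 21*p - 45) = (p + 1)*(p + 3)*(p^2 - 2*p - 15) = (p + 1)*(p + 3)^2*(p - 5)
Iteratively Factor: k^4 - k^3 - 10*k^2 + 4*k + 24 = (k - 3)*(k^3 + 2*k^2 - 4*k - 8) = (k - 3)*(k + 2)*(k^2 - 4) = (k - 3)*(k + 2)^2*(k - 2)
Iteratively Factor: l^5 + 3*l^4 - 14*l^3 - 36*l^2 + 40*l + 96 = (l + 2)*(l^4 + l^3 - 16*l^2 - 4*l + 48) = (l + 2)*(l + 4)*(l^3 - 3*l^2 - 4*l + 12) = (l + 2)^2*(l + 4)*(l^2 - 5*l + 6) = (l - 2)*(l + 2)^2*(l + 4)*(l - 3)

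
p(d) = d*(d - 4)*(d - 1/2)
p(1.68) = -4.60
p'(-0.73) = 10.17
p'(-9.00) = 326.00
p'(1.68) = -4.65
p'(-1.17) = 16.64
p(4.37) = 6.26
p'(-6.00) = 164.00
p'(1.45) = -4.74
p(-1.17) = -10.10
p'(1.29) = -4.62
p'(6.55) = 71.76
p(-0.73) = -4.25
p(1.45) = -3.51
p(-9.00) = -1111.50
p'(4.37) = 19.96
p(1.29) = -2.76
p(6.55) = 101.05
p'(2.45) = -2.04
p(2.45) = -7.41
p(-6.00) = -390.00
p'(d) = d*(d - 4) + d*(d - 1/2) + (d - 4)*(d - 1/2)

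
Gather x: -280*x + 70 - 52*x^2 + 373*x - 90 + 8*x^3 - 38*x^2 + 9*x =8*x^3 - 90*x^2 + 102*x - 20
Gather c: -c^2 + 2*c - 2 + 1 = -c^2 + 2*c - 1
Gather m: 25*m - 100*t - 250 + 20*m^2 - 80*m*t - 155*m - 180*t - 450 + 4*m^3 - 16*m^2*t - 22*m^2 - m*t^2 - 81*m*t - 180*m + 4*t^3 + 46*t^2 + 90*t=4*m^3 + m^2*(-16*t - 2) + m*(-t^2 - 161*t - 310) + 4*t^3 + 46*t^2 - 190*t - 700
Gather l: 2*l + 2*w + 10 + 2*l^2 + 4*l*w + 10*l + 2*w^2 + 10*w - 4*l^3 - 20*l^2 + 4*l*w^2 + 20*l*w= -4*l^3 - 18*l^2 + l*(4*w^2 + 24*w + 12) + 2*w^2 + 12*w + 10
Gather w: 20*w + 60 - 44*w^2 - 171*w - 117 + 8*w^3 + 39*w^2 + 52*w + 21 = 8*w^3 - 5*w^2 - 99*w - 36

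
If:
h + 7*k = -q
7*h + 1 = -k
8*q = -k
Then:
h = -55/377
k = 8/377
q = -1/377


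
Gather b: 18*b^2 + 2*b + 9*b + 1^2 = 18*b^2 + 11*b + 1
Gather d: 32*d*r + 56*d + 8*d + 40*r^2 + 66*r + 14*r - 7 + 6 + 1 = d*(32*r + 64) + 40*r^2 + 80*r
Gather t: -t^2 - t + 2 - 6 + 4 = -t^2 - t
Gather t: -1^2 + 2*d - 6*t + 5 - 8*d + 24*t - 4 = -6*d + 18*t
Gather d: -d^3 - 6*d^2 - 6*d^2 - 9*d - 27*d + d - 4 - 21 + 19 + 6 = -d^3 - 12*d^2 - 35*d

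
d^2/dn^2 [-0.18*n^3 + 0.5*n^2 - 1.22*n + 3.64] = 1.0 - 1.08*n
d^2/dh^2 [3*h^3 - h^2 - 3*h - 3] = 18*h - 2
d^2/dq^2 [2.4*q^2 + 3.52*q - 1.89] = 4.80000000000000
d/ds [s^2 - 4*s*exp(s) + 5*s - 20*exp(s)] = -4*s*exp(s) + 2*s - 24*exp(s) + 5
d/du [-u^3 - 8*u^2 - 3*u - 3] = -3*u^2 - 16*u - 3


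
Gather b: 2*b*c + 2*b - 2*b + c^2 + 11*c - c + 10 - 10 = 2*b*c + c^2 + 10*c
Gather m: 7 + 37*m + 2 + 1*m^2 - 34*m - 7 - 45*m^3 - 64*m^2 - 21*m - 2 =-45*m^3 - 63*m^2 - 18*m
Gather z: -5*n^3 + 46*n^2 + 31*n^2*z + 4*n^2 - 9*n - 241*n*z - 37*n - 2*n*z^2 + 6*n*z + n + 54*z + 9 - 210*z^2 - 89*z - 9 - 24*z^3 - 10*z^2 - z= -5*n^3 + 50*n^2 - 45*n - 24*z^3 + z^2*(-2*n - 220) + z*(31*n^2 - 235*n - 36)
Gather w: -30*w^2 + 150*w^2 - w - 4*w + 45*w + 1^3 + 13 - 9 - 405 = 120*w^2 + 40*w - 400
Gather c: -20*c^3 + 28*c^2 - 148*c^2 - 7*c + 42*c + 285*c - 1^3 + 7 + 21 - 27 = -20*c^3 - 120*c^2 + 320*c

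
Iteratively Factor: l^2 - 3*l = (l - 3)*(l)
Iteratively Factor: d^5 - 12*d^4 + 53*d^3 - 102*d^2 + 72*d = (d - 3)*(d^4 - 9*d^3 + 26*d^2 - 24*d) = (d - 3)^2*(d^3 - 6*d^2 + 8*d) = (d - 3)^2*(d - 2)*(d^2 - 4*d) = (d - 4)*(d - 3)^2*(d - 2)*(d)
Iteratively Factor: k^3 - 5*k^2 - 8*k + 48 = (k - 4)*(k^2 - k - 12) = (k - 4)*(k + 3)*(k - 4)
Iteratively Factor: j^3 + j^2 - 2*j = (j)*(j^2 + j - 2) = j*(j + 2)*(j - 1)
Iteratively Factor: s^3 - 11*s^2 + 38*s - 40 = (s - 4)*(s^2 - 7*s + 10) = (s - 5)*(s - 4)*(s - 2)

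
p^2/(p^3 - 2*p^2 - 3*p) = p/(p^2 - 2*p - 3)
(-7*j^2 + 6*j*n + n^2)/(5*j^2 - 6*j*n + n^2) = (-7*j - n)/(5*j - n)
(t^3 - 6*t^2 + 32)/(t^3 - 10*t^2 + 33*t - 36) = (t^2 - 2*t - 8)/(t^2 - 6*t + 9)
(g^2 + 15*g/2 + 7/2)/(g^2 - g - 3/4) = 2*(g + 7)/(2*g - 3)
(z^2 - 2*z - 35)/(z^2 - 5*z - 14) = (z + 5)/(z + 2)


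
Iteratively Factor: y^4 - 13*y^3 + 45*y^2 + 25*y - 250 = (y - 5)*(y^3 - 8*y^2 + 5*y + 50) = (y - 5)^2*(y^2 - 3*y - 10) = (y - 5)^2*(y + 2)*(y - 5)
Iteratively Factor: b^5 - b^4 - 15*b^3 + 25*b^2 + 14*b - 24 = (b - 2)*(b^4 + b^3 - 13*b^2 - b + 12) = (b - 3)*(b - 2)*(b^3 + 4*b^2 - b - 4) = (b - 3)*(b - 2)*(b + 1)*(b^2 + 3*b - 4) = (b - 3)*(b - 2)*(b - 1)*(b + 1)*(b + 4)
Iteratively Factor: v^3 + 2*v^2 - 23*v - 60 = (v + 4)*(v^2 - 2*v - 15) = (v - 5)*(v + 4)*(v + 3)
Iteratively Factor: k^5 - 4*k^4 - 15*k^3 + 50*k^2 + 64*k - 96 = (k + 3)*(k^4 - 7*k^3 + 6*k^2 + 32*k - 32) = (k - 4)*(k + 3)*(k^3 - 3*k^2 - 6*k + 8) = (k - 4)^2*(k + 3)*(k^2 + k - 2) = (k - 4)^2*(k + 2)*(k + 3)*(k - 1)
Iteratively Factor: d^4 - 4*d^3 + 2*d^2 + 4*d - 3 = (d - 1)*(d^3 - 3*d^2 - d + 3) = (d - 1)*(d + 1)*(d^2 - 4*d + 3) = (d - 3)*(d - 1)*(d + 1)*(d - 1)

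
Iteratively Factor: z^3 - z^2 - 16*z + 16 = (z + 4)*(z^2 - 5*z + 4) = (z - 4)*(z + 4)*(z - 1)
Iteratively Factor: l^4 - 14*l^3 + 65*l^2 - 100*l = (l - 4)*(l^3 - 10*l^2 + 25*l) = (l - 5)*(l - 4)*(l^2 - 5*l) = (l - 5)^2*(l - 4)*(l)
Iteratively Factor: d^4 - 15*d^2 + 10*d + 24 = (d - 2)*(d^3 + 2*d^2 - 11*d - 12) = (d - 3)*(d - 2)*(d^2 + 5*d + 4) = (d - 3)*(d - 2)*(d + 4)*(d + 1)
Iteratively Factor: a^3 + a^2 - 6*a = (a - 2)*(a^2 + 3*a) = (a - 2)*(a + 3)*(a)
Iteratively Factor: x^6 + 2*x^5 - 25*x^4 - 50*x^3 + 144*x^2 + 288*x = (x + 4)*(x^5 - 2*x^4 - 17*x^3 + 18*x^2 + 72*x) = x*(x + 4)*(x^4 - 2*x^3 - 17*x^2 + 18*x + 72) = x*(x + 2)*(x + 4)*(x^3 - 4*x^2 - 9*x + 36) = x*(x - 4)*(x + 2)*(x + 4)*(x^2 - 9) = x*(x - 4)*(x - 3)*(x + 2)*(x + 4)*(x + 3)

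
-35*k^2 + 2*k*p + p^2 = (-5*k + p)*(7*k + p)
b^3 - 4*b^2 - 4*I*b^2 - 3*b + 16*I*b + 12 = (b - 4)*(b - 3*I)*(b - I)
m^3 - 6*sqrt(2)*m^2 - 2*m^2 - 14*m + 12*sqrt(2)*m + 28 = (m - 2)*(m - 7*sqrt(2))*(m + sqrt(2))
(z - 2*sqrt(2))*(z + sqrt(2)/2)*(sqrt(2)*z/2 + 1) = sqrt(2)*z^3/2 - z^2/2 - 5*sqrt(2)*z/2 - 2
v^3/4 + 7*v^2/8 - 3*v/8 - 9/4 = (v/4 + 1/2)*(v - 3/2)*(v + 3)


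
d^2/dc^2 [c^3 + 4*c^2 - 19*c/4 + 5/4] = 6*c + 8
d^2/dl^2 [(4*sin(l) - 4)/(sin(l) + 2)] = 12*(sin(l)^2 - 2*sin(l) - 2)/(sin(l) + 2)^3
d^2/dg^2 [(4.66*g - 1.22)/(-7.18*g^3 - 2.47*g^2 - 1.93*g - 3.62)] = (-1441.405104*g^5 + 258.86772*g^4 + 418.469972*g^3 + 1599.545028*g^2 + 94.638204*g + 52.386852)/(370.146232*g^9 + 382.003284*g^8 + 429.901782*g^7 + 780.294955*g^6 + 500.754069*g^5 + 394.840011*g^4 + 392.999245*g^3 + 137.556018*g^2 + 75.874476*g + 47.437928)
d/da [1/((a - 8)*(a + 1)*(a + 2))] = (-(a - 8)*(a + 1) - (a - 8)*(a + 2) - (a + 1)*(a + 2))/((a - 8)^2*(a + 1)^2*(a + 2)^2)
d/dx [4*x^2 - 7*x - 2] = 8*x - 7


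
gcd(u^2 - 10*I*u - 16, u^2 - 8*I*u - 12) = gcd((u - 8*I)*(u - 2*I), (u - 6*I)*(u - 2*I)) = u - 2*I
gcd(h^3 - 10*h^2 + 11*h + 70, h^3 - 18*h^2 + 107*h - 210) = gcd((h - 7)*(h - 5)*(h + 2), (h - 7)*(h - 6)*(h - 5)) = h^2 - 12*h + 35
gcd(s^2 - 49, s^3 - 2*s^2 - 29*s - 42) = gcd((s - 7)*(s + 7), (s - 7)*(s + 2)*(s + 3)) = s - 7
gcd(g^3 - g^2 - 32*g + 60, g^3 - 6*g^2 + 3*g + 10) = g^2 - 7*g + 10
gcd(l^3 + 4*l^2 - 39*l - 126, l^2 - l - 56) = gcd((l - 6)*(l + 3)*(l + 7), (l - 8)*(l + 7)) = l + 7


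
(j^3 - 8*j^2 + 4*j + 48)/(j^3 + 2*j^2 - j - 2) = (j^2 - 10*j + 24)/(j^2 - 1)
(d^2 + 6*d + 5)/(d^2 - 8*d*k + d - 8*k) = (d + 5)/(d - 8*k)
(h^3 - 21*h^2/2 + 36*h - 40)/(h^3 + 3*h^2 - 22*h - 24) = (h^2 - 13*h/2 + 10)/(h^2 + 7*h + 6)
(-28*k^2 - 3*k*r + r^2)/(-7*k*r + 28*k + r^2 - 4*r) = (4*k + r)/(r - 4)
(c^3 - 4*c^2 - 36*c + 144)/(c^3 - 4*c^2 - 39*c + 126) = (c^2 - 10*c + 24)/(c^2 - 10*c + 21)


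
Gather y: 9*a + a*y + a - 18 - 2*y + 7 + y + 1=10*a + y*(a - 1) - 10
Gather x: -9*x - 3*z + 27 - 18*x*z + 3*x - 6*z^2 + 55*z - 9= x*(-18*z - 6) - 6*z^2 + 52*z + 18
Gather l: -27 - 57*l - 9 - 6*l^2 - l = -6*l^2 - 58*l - 36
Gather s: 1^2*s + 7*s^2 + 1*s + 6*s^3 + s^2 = 6*s^3 + 8*s^2 + 2*s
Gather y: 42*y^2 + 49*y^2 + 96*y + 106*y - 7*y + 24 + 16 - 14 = 91*y^2 + 195*y + 26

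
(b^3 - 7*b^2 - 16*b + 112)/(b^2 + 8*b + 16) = (b^2 - 11*b + 28)/(b + 4)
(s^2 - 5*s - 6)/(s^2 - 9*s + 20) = (s^2 - 5*s - 6)/(s^2 - 9*s + 20)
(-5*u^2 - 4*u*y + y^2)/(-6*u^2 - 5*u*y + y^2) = (-5*u + y)/(-6*u + y)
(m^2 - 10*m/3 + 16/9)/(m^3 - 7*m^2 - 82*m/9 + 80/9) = (3*m - 8)/(3*m^2 - 19*m - 40)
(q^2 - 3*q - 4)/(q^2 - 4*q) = (q + 1)/q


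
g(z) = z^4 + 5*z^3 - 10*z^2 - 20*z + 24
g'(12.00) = 8812.00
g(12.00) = 27720.00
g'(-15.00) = -9845.00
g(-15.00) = 31824.00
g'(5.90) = 1205.67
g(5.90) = 1796.53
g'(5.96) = 1240.46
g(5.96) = 1869.91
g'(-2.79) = 65.69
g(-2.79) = -46.04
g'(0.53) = -25.79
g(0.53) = 11.41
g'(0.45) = -25.60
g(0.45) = 13.47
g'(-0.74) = 1.39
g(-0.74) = 31.60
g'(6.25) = 1417.50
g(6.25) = 2254.96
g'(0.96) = -21.84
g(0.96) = 0.86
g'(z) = 4*z^3 + 15*z^2 - 20*z - 20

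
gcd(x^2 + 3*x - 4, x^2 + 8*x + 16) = x + 4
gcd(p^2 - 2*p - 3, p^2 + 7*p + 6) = p + 1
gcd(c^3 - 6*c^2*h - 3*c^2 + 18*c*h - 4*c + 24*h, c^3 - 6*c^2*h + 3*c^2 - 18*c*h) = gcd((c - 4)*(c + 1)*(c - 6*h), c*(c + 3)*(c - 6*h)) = c - 6*h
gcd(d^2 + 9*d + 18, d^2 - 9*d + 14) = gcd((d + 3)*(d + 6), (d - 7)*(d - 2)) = 1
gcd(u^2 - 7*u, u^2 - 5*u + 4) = 1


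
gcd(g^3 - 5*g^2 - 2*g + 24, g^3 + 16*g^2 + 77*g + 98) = g + 2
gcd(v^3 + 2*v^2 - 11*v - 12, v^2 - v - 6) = v - 3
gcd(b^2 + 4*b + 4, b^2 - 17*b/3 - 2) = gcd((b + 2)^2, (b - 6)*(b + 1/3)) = 1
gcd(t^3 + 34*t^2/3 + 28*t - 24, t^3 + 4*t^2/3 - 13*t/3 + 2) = t - 2/3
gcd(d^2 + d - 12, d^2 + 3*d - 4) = d + 4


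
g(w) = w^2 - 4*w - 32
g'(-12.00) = -28.00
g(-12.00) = 160.00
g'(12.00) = 20.00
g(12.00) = 64.00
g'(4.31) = 4.62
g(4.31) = -30.66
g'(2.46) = 0.92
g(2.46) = -35.79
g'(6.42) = 8.84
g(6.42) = -16.46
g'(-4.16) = -12.32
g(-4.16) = 1.95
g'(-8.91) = -21.82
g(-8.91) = 83.03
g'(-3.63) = -11.26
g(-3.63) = -4.30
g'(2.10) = 0.20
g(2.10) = -35.99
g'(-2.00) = -8.00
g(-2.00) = -20.00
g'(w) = 2*w - 4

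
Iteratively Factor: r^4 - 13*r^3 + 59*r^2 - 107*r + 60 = (r - 5)*(r^3 - 8*r^2 + 19*r - 12) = (r - 5)*(r - 3)*(r^2 - 5*r + 4) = (r - 5)*(r - 3)*(r - 1)*(r - 4)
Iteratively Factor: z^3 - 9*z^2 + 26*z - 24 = (z - 2)*(z^2 - 7*z + 12) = (z - 3)*(z - 2)*(z - 4)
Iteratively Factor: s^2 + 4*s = (s)*(s + 4)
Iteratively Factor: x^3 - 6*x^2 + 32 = (x + 2)*(x^2 - 8*x + 16) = (x - 4)*(x + 2)*(x - 4)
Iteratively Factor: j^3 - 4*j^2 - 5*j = (j)*(j^2 - 4*j - 5) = j*(j + 1)*(j - 5)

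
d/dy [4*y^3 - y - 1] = 12*y^2 - 1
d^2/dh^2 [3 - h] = 0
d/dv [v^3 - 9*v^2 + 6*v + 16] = 3*v^2 - 18*v + 6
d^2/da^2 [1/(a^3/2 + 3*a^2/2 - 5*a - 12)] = 4*(-3*(a + 1)*(a^3 + 3*a^2 - 10*a - 24) + (3*a^2 + 6*a - 10)^2)/(a^3 + 3*a^2 - 10*a - 24)^3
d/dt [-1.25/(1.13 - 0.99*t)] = -1.2375/(0.99*t - 1.13)^2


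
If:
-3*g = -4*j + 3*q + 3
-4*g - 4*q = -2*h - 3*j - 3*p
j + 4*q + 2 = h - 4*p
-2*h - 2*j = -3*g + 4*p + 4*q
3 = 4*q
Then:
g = -38/3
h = -445/48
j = -131/16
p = -73/48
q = 3/4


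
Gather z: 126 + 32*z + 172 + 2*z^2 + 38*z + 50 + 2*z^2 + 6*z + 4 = 4*z^2 + 76*z + 352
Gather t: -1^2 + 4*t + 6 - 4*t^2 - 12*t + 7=-4*t^2 - 8*t + 12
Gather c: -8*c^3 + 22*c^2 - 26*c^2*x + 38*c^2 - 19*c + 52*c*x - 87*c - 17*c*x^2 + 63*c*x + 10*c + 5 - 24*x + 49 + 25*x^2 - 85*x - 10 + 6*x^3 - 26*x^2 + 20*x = -8*c^3 + c^2*(60 - 26*x) + c*(-17*x^2 + 115*x - 96) + 6*x^3 - x^2 - 89*x + 44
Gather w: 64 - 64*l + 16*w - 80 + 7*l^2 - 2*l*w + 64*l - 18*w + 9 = 7*l^2 + w*(-2*l - 2) - 7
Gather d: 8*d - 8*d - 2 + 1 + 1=0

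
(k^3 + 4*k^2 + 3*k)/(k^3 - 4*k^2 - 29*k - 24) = k/(k - 8)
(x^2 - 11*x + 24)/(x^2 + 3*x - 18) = (x - 8)/(x + 6)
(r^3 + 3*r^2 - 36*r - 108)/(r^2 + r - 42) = (r^2 + 9*r + 18)/(r + 7)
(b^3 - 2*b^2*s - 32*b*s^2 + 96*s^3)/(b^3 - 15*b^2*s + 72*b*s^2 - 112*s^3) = (-b - 6*s)/(-b + 7*s)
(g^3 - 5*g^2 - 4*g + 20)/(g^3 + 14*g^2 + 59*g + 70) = (g^2 - 7*g + 10)/(g^2 + 12*g + 35)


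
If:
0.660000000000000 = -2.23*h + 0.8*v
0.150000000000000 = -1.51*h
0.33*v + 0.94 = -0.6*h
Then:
No Solution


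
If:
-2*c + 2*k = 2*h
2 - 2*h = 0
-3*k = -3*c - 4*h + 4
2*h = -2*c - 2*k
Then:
No Solution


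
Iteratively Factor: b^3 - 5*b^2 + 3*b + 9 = (b - 3)*(b^2 - 2*b - 3) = (b - 3)^2*(b + 1)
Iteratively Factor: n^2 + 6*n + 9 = (n + 3)*(n + 3)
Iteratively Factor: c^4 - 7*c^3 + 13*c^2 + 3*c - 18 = (c - 3)*(c^3 - 4*c^2 + c + 6) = (c - 3)*(c - 2)*(c^2 - 2*c - 3) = (c - 3)*(c - 2)*(c + 1)*(c - 3)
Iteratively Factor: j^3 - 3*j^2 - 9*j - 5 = (j + 1)*(j^2 - 4*j - 5) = (j + 1)^2*(j - 5)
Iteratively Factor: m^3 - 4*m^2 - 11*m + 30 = (m + 3)*(m^2 - 7*m + 10) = (m - 5)*(m + 3)*(m - 2)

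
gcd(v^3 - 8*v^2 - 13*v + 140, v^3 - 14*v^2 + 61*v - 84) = v - 7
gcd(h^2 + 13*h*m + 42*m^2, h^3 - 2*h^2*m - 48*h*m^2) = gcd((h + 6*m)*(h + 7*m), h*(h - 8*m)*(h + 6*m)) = h + 6*m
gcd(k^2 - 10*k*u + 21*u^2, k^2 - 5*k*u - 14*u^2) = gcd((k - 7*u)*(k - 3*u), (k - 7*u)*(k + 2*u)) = -k + 7*u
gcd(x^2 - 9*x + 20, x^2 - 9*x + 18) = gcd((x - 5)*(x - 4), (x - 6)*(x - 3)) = 1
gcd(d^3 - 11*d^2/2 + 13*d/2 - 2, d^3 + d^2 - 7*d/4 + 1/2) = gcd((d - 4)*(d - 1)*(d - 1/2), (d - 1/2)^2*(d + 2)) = d - 1/2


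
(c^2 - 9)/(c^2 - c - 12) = (c - 3)/(c - 4)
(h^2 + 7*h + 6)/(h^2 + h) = (h + 6)/h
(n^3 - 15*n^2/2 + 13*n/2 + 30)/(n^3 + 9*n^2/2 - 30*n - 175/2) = (2*n^2 - 5*n - 12)/(2*n^2 + 19*n + 35)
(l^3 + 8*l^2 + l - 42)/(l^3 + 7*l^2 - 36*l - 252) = (l^2 + l - 6)/(l^2 - 36)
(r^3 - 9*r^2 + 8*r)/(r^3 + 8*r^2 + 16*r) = (r^2 - 9*r + 8)/(r^2 + 8*r + 16)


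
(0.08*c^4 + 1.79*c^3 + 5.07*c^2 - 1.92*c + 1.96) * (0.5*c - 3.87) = 0.04*c^5 + 0.5854*c^4 - 4.3923*c^3 - 20.5809*c^2 + 8.4104*c - 7.5852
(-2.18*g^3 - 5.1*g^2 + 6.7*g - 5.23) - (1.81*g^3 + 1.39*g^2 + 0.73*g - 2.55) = -3.99*g^3 - 6.49*g^2 + 5.97*g - 2.68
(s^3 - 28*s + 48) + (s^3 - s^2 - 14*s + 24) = 2*s^3 - s^2 - 42*s + 72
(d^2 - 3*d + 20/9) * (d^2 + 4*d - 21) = d^4 + d^3 - 277*d^2/9 + 647*d/9 - 140/3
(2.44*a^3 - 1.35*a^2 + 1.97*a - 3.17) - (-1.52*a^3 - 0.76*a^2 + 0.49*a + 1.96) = 3.96*a^3 - 0.59*a^2 + 1.48*a - 5.13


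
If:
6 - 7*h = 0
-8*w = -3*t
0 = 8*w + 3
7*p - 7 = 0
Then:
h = 6/7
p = 1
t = -1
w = -3/8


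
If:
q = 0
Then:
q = 0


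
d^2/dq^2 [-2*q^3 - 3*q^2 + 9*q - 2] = -12*q - 6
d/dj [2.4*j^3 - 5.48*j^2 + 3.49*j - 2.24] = 7.2*j^2 - 10.96*j + 3.49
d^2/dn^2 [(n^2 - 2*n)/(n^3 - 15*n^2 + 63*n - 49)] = 2*(n^4 + 8*n^3 - 36*n^2 + 68*n - 77)/(n^7 - 31*n^6 + 381*n^5 - 2339*n^4 + 7427*n^3 - 11613*n^2 + 8575*n - 2401)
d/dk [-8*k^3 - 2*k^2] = 4*k*(-6*k - 1)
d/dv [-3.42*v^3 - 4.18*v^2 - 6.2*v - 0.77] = -10.26*v^2 - 8.36*v - 6.2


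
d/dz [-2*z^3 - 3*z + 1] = -6*z^2 - 3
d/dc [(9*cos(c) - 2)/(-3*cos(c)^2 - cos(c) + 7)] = (27*sin(c)^2 + 12*cos(c) - 88)*sin(c)/(3*cos(c)^2 + cos(c) - 7)^2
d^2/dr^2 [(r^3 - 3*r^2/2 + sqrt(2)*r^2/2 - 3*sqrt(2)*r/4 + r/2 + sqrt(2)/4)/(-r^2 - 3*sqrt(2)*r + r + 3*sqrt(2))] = 5*(-12 - sqrt(2))/(2*(r^3 + 9*sqrt(2)*r^2 + 54*r + 54*sqrt(2)))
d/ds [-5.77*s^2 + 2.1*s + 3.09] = 2.1 - 11.54*s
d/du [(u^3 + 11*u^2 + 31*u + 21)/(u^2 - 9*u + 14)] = (u^4 - 18*u^3 - 88*u^2 + 266*u + 623)/(u^4 - 18*u^3 + 109*u^2 - 252*u + 196)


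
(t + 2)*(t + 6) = t^2 + 8*t + 12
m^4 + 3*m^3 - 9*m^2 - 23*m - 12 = (m - 3)*(m + 1)^2*(m + 4)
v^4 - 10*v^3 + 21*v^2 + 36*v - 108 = (v - 6)*(v - 3)^2*(v + 2)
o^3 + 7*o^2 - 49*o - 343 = (o - 7)*(o + 7)^2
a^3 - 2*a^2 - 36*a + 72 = (a - 6)*(a - 2)*(a + 6)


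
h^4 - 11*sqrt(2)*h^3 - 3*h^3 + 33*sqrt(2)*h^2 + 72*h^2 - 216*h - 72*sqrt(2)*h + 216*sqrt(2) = (h - 3)*(h - 6*sqrt(2))*(h - 3*sqrt(2))*(h - 2*sqrt(2))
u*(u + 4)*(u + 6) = u^3 + 10*u^2 + 24*u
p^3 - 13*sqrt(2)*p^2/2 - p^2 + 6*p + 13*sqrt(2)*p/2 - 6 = (p - 1)*(p - 6*sqrt(2))*(p - sqrt(2)/2)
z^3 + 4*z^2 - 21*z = z*(z - 3)*(z + 7)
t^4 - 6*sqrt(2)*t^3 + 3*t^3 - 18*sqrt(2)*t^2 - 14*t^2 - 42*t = t*(t + 3)*(t - 7*sqrt(2))*(t + sqrt(2))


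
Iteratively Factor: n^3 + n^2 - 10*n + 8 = (n + 4)*(n^2 - 3*n + 2) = (n - 1)*(n + 4)*(n - 2)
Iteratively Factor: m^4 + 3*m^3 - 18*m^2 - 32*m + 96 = (m + 4)*(m^3 - m^2 - 14*m + 24) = (m + 4)^2*(m^2 - 5*m + 6) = (m - 3)*(m + 4)^2*(m - 2)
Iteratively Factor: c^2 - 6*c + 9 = (c - 3)*(c - 3)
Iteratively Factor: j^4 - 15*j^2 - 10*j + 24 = (j - 1)*(j^3 + j^2 - 14*j - 24) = (j - 1)*(j + 3)*(j^2 - 2*j - 8) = (j - 1)*(j + 2)*(j + 3)*(j - 4)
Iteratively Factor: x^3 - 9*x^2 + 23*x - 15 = (x - 1)*(x^2 - 8*x + 15) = (x - 3)*(x - 1)*(x - 5)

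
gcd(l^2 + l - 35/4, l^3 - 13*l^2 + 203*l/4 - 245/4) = l - 5/2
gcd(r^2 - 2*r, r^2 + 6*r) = r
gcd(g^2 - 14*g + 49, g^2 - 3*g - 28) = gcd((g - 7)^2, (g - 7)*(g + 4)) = g - 7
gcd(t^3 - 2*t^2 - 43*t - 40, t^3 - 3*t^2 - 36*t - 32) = t^2 - 7*t - 8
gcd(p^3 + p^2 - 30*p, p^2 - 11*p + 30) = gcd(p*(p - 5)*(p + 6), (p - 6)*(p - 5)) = p - 5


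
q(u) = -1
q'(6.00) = 0.00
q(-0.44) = -1.00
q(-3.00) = -1.00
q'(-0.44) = 0.00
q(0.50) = -1.00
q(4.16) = -1.00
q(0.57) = -1.00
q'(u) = 0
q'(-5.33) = 0.00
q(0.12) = -1.00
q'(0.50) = 0.00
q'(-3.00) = 0.00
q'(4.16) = 0.00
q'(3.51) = 0.00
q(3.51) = -1.00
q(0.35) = -1.00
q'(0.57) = 0.00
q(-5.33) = -1.00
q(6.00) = -1.00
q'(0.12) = 0.00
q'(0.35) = 0.00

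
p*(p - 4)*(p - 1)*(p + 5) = p^4 - 21*p^2 + 20*p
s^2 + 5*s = s*(s + 5)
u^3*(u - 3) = u^4 - 3*u^3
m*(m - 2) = m^2 - 2*m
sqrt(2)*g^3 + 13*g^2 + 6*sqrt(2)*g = g*(g + 6*sqrt(2))*(sqrt(2)*g + 1)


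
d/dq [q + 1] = 1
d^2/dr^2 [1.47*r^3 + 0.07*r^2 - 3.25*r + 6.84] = 8.82*r + 0.14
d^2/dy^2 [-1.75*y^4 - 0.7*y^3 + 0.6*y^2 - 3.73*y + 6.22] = -21.0*y^2 - 4.2*y + 1.2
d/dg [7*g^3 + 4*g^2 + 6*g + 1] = 21*g^2 + 8*g + 6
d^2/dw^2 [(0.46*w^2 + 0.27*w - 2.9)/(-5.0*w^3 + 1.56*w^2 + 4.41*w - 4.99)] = (-23.0*w^6 - 40.5*w^5 + 821.778*w^4 - 208.133912*w^3 - 281.972304*w^2 - 327.035688*w + 123.157222)/(125.0*w^9 - 117.0*w^8 - 294.246*w^7 + 576.841584*w^6 + 25.992972*w^5 - 714.763116*w^4 + 493.710603*w^3 + 174.605589*w^2 - 329.428323*w + 124.251499)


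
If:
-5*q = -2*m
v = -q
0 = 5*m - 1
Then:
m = 1/5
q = 2/25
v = -2/25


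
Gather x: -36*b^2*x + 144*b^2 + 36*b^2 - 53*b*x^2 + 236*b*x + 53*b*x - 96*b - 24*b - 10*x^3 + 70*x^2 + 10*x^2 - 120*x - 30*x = 180*b^2 - 120*b - 10*x^3 + x^2*(80 - 53*b) + x*(-36*b^2 + 289*b - 150)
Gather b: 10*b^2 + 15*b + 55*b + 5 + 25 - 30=10*b^2 + 70*b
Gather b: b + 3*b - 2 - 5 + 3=4*b - 4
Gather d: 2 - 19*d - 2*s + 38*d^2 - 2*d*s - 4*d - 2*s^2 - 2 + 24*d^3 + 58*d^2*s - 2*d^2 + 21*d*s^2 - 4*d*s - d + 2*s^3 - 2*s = 24*d^3 + d^2*(58*s + 36) + d*(21*s^2 - 6*s - 24) + 2*s^3 - 2*s^2 - 4*s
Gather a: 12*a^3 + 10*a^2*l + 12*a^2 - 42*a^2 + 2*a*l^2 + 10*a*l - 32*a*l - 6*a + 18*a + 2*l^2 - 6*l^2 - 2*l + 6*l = 12*a^3 + a^2*(10*l - 30) + a*(2*l^2 - 22*l + 12) - 4*l^2 + 4*l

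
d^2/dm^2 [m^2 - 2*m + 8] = 2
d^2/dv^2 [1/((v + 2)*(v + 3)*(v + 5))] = 2*(6*v^4 + 80*v^3 + 393*v^2 + 840*v + 661)/(v^9 + 30*v^8 + 393*v^7 + 2950*v^6 + 13983*v^5 + 43410*v^4 + 88291*v^3 + 113490*v^2 + 83700*v + 27000)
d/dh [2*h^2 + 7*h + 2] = 4*h + 7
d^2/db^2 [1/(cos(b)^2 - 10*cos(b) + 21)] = (-8*sin(b)^4 + 36*sin(b)^2 - 495*cos(b) + 15*cos(3*b) + 288)/(2*(cos(b) - 7)^3*(cos(b) - 3)^3)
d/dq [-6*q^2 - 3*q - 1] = -12*q - 3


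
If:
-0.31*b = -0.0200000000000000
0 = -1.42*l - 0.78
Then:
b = 0.06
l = -0.55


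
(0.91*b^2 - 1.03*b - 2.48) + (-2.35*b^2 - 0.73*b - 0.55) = -1.44*b^2 - 1.76*b - 3.03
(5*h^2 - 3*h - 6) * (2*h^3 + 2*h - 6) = 10*h^5 - 6*h^4 - 2*h^3 - 36*h^2 + 6*h + 36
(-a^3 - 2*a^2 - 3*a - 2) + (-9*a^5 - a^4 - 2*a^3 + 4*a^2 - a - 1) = -9*a^5 - a^4 - 3*a^3 + 2*a^2 - 4*a - 3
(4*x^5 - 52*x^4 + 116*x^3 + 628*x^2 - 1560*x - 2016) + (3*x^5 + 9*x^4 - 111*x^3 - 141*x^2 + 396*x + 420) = 7*x^5 - 43*x^4 + 5*x^3 + 487*x^2 - 1164*x - 1596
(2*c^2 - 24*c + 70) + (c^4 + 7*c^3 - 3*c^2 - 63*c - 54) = c^4 + 7*c^3 - c^2 - 87*c + 16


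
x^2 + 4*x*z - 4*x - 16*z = (x - 4)*(x + 4*z)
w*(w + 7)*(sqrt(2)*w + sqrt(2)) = sqrt(2)*w^3 + 8*sqrt(2)*w^2 + 7*sqrt(2)*w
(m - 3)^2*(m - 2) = m^3 - 8*m^2 + 21*m - 18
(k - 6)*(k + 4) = k^2 - 2*k - 24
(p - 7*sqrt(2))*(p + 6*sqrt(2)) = p^2 - sqrt(2)*p - 84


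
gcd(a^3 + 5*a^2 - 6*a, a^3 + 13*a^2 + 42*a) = a^2 + 6*a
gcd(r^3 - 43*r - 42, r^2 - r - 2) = r + 1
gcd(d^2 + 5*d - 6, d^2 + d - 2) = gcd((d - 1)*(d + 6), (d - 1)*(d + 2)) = d - 1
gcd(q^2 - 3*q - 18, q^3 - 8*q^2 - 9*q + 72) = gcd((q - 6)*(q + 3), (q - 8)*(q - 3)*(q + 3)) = q + 3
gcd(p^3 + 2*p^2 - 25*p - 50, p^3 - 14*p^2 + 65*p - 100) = p - 5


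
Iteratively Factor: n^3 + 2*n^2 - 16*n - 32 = (n + 2)*(n^2 - 16) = (n - 4)*(n + 2)*(n + 4)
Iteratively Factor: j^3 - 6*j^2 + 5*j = (j)*(j^2 - 6*j + 5) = j*(j - 1)*(j - 5)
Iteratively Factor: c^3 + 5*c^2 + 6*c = (c + 3)*(c^2 + 2*c) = c*(c + 3)*(c + 2)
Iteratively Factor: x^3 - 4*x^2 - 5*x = (x - 5)*(x^2 + x) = (x - 5)*(x + 1)*(x)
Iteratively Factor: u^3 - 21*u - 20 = (u - 5)*(u^2 + 5*u + 4) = (u - 5)*(u + 1)*(u + 4)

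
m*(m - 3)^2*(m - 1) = m^4 - 7*m^3 + 15*m^2 - 9*m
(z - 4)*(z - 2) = z^2 - 6*z + 8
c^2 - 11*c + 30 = (c - 6)*(c - 5)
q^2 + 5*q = q*(q + 5)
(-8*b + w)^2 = 64*b^2 - 16*b*w + w^2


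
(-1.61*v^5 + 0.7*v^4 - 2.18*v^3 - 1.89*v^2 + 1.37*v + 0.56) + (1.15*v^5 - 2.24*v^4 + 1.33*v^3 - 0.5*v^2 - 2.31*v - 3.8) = -0.46*v^5 - 1.54*v^4 - 0.85*v^3 - 2.39*v^2 - 0.94*v - 3.24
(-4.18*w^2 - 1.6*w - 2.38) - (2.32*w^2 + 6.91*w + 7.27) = -6.5*w^2 - 8.51*w - 9.65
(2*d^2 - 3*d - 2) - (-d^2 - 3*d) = 3*d^2 - 2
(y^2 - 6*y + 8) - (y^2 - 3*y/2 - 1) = 9 - 9*y/2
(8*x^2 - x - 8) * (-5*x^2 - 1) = -40*x^4 + 5*x^3 + 32*x^2 + x + 8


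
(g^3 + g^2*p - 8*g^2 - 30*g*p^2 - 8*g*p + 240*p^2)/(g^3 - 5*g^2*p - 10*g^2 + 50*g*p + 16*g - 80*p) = (g + 6*p)/(g - 2)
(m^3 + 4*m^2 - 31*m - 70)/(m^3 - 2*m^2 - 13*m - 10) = (m + 7)/(m + 1)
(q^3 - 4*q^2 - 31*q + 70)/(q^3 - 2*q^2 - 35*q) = (q - 2)/q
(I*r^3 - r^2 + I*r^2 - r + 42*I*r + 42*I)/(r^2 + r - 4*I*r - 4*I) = (I*r^2 - r + 42*I)/(r - 4*I)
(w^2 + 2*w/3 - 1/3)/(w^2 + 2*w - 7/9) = 3*(w + 1)/(3*w + 7)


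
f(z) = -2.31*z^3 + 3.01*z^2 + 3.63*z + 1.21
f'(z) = -6.93*z^2 + 6.02*z + 3.63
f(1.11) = 5.79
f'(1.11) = 1.77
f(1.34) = 5.92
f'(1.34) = -0.75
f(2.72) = -13.13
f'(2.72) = -31.27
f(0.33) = 2.65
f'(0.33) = 4.86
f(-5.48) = 451.86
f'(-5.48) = -237.47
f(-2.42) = 42.79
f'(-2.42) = -51.52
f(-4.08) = 193.39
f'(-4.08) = -136.29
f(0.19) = 1.99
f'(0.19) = 4.52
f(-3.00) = 79.78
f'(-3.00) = -76.80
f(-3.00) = 79.78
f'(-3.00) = -76.80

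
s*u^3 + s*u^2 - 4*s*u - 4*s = (u - 2)*(u + 2)*(s*u + s)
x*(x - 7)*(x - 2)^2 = x^4 - 11*x^3 + 32*x^2 - 28*x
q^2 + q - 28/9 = (q - 4/3)*(q + 7/3)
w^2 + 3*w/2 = w*(w + 3/2)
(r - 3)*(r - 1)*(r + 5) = r^3 + r^2 - 17*r + 15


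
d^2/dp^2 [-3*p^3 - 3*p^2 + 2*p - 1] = -18*p - 6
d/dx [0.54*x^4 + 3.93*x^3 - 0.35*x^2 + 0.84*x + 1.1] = 2.16*x^3 + 11.79*x^2 - 0.7*x + 0.84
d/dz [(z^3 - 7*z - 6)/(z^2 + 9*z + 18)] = (z^4 + 18*z^3 + 61*z^2 + 12*z - 72)/(z^4 + 18*z^3 + 117*z^2 + 324*z + 324)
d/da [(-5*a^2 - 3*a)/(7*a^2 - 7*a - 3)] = (56*a^2 + 30*a + 9)/(49*a^4 - 98*a^3 + 7*a^2 + 42*a + 9)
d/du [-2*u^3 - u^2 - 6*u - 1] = -6*u^2 - 2*u - 6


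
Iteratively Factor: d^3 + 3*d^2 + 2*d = (d + 1)*(d^2 + 2*d) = (d + 1)*(d + 2)*(d)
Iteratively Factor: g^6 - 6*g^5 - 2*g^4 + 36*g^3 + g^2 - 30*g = (g - 5)*(g^5 - g^4 - 7*g^3 + g^2 + 6*g) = (g - 5)*(g + 1)*(g^4 - 2*g^3 - 5*g^2 + 6*g) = (g - 5)*(g - 3)*(g + 1)*(g^3 + g^2 - 2*g) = g*(g - 5)*(g - 3)*(g + 1)*(g^2 + g - 2) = g*(g - 5)*(g - 3)*(g + 1)*(g + 2)*(g - 1)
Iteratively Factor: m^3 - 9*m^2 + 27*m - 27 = (m - 3)*(m^2 - 6*m + 9) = (m - 3)^2*(m - 3)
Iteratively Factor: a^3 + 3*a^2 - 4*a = (a)*(a^2 + 3*a - 4) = a*(a - 1)*(a + 4)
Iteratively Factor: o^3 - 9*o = (o + 3)*(o^2 - 3*o) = o*(o + 3)*(o - 3)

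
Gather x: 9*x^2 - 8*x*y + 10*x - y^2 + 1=9*x^2 + x*(10 - 8*y) - y^2 + 1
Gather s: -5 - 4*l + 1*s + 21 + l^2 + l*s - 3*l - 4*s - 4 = l^2 - 7*l + s*(l - 3) + 12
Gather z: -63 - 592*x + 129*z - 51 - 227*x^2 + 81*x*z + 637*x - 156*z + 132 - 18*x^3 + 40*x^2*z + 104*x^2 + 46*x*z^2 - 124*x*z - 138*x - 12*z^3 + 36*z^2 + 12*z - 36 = -18*x^3 - 123*x^2 - 93*x - 12*z^3 + z^2*(46*x + 36) + z*(40*x^2 - 43*x - 15) - 18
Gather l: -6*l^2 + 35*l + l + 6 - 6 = -6*l^2 + 36*l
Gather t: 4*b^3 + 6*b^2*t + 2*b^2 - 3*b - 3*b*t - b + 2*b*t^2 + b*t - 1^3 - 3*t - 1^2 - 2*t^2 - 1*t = 4*b^3 + 2*b^2 - 4*b + t^2*(2*b - 2) + t*(6*b^2 - 2*b - 4) - 2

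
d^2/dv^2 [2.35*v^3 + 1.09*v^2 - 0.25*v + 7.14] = 14.1*v + 2.18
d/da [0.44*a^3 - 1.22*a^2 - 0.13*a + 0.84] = 1.32*a^2 - 2.44*a - 0.13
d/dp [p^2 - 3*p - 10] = 2*p - 3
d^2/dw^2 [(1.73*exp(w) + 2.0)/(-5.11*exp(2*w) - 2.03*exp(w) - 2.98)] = (-45.173933*exp(4*w) - 190.950991*exp(3*w) + 95.824764*exp(2*w) + 124.046062*exp(w) - 3.264292)*exp(w)/(133.432831*exp(6*w) + 159.022689*exp(5*w) + 296.615571*exp(4*w) + 193.840031*exp(3*w) + 172.977378*exp(2*w) + 54.081636*exp(w) + 26.463592)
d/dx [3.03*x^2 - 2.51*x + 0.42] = 6.06*x - 2.51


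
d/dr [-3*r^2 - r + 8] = -6*r - 1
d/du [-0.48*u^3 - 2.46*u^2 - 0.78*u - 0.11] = -1.44*u^2 - 4.92*u - 0.78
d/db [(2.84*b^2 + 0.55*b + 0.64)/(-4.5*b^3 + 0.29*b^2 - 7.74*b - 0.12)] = (12.78*b^4 + 4.95*b^3 - 13.5011*b^2 - 1.0528*b + 4.8876)/(20.25*b^6 - 2.61*b^5 + 69.7441*b^4 - 3.4092*b^3 + 59.838*b^2 + 1.8576*b + 0.0144)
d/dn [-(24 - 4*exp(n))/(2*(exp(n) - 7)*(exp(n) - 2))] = 2*(-exp(2*n) + 12*exp(n) - 40)*exp(n)/(exp(4*n) - 18*exp(3*n) + 109*exp(2*n) - 252*exp(n) + 196)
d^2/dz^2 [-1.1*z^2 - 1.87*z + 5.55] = -2.20000000000000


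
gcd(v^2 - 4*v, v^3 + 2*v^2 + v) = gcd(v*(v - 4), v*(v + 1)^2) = v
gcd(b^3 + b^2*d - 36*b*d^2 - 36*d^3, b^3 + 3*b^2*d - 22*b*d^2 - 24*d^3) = b^2 + 7*b*d + 6*d^2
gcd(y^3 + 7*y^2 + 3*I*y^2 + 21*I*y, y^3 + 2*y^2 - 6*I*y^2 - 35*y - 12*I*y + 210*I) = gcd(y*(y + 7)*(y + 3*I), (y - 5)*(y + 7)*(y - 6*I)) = y + 7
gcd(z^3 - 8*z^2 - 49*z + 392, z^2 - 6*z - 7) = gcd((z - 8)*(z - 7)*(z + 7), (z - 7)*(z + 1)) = z - 7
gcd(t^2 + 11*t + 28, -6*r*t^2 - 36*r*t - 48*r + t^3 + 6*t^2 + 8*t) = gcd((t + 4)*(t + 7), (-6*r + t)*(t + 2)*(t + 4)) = t + 4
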